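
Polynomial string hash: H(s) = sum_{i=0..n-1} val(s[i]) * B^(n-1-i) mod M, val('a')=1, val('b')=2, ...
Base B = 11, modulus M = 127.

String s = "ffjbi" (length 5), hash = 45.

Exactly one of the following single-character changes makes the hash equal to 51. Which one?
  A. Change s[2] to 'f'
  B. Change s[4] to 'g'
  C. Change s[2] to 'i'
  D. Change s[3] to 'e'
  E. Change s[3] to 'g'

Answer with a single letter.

Answer: C

Derivation:
Option A: s[2]='j'->'f', delta=(6-10)*11^2 mod 127 = 24, hash=45+24 mod 127 = 69
Option B: s[4]='i'->'g', delta=(7-9)*11^0 mod 127 = 125, hash=45+125 mod 127 = 43
Option C: s[2]='j'->'i', delta=(9-10)*11^2 mod 127 = 6, hash=45+6 mod 127 = 51 <-- target
Option D: s[3]='b'->'e', delta=(5-2)*11^1 mod 127 = 33, hash=45+33 mod 127 = 78
Option E: s[3]='b'->'g', delta=(7-2)*11^1 mod 127 = 55, hash=45+55 mod 127 = 100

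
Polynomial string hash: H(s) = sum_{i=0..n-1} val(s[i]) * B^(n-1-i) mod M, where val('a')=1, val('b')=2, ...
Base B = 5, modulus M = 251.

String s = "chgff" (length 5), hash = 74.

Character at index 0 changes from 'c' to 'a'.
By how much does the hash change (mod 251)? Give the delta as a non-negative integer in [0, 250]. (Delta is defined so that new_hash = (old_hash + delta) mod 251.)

Answer: 5

Derivation:
Delta formula: (val(new) - val(old)) * B^(n-1-k) mod M
  val('a') - val('c') = 1 - 3 = -2
  B^(n-1-k) = 5^4 mod 251 = 123
  Delta = -2 * 123 mod 251 = 5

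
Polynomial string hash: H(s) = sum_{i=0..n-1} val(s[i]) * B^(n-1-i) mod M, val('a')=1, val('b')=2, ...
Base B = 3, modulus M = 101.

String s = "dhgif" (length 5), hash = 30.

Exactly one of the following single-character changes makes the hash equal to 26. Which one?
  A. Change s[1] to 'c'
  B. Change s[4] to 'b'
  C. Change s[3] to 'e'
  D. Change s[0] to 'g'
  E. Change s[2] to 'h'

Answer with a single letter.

Answer: B

Derivation:
Option A: s[1]='h'->'c', delta=(3-8)*3^3 mod 101 = 67, hash=30+67 mod 101 = 97
Option B: s[4]='f'->'b', delta=(2-6)*3^0 mod 101 = 97, hash=30+97 mod 101 = 26 <-- target
Option C: s[3]='i'->'e', delta=(5-9)*3^1 mod 101 = 89, hash=30+89 mod 101 = 18
Option D: s[0]='d'->'g', delta=(7-4)*3^4 mod 101 = 41, hash=30+41 mod 101 = 71
Option E: s[2]='g'->'h', delta=(8-7)*3^2 mod 101 = 9, hash=30+9 mod 101 = 39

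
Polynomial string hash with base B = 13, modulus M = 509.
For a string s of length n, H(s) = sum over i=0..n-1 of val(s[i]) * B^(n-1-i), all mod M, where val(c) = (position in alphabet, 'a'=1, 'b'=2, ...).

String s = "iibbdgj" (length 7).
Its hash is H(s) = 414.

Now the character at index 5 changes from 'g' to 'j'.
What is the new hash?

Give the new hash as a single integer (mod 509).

Answer: 453

Derivation:
val('g') = 7, val('j') = 10
Position k = 5, exponent = n-1-k = 1
B^1 mod M = 13^1 mod 509 = 13
Delta = (10 - 7) * 13 mod 509 = 39
New hash = (414 + 39) mod 509 = 453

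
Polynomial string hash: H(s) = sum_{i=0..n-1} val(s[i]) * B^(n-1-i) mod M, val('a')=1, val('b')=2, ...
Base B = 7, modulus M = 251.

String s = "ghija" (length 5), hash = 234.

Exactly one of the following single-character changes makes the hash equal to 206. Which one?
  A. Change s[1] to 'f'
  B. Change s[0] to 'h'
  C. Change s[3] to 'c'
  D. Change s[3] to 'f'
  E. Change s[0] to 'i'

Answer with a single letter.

Option A: s[1]='h'->'f', delta=(6-8)*7^3 mod 251 = 67, hash=234+67 mod 251 = 50
Option B: s[0]='g'->'h', delta=(8-7)*7^4 mod 251 = 142, hash=234+142 mod 251 = 125
Option C: s[3]='j'->'c', delta=(3-10)*7^1 mod 251 = 202, hash=234+202 mod 251 = 185
Option D: s[3]='j'->'f', delta=(6-10)*7^1 mod 251 = 223, hash=234+223 mod 251 = 206 <-- target
Option E: s[0]='g'->'i', delta=(9-7)*7^4 mod 251 = 33, hash=234+33 mod 251 = 16

Answer: D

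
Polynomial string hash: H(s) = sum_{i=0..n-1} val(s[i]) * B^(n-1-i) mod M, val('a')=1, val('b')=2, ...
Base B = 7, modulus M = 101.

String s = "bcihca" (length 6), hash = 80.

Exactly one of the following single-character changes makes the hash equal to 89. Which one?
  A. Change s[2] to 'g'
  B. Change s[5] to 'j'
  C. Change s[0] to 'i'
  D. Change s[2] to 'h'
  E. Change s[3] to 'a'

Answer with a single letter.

Option A: s[2]='i'->'g', delta=(7-9)*7^3 mod 101 = 21, hash=80+21 mod 101 = 0
Option B: s[5]='a'->'j', delta=(10-1)*7^0 mod 101 = 9, hash=80+9 mod 101 = 89 <-- target
Option C: s[0]='b'->'i', delta=(9-2)*7^5 mod 101 = 85, hash=80+85 mod 101 = 64
Option D: s[2]='i'->'h', delta=(8-9)*7^3 mod 101 = 61, hash=80+61 mod 101 = 40
Option E: s[3]='h'->'a', delta=(1-8)*7^2 mod 101 = 61, hash=80+61 mod 101 = 40

Answer: B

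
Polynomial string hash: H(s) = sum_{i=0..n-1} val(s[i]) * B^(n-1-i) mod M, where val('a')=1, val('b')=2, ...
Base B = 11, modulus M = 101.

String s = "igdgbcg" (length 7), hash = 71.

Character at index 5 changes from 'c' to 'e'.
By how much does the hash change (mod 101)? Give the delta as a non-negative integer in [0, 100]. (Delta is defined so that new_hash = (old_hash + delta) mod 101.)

Delta formula: (val(new) - val(old)) * B^(n-1-k) mod M
  val('e') - val('c') = 5 - 3 = 2
  B^(n-1-k) = 11^1 mod 101 = 11
  Delta = 2 * 11 mod 101 = 22

Answer: 22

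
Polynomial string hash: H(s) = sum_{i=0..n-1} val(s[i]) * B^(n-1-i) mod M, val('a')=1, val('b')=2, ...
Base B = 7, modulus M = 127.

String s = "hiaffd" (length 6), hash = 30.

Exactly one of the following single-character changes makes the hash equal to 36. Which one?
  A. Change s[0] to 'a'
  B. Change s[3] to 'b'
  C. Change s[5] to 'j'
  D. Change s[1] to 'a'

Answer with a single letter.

Answer: C

Derivation:
Option A: s[0]='h'->'a', delta=(1-8)*7^5 mod 127 = 80, hash=30+80 mod 127 = 110
Option B: s[3]='f'->'b', delta=(2-6)*7^2 mod 127 = 58, hash=30+58 mod 127 = 88
Option C: s[5]='d'->'j', delta=(10-4)*7^0 mod 127 = 6, hash=30+6 mod 127 = 36 <-- target
Option D: s[1]='i'->'a', delta=(1-9)*7^4 mod 127 = 96, hash=30+96 mod 127 = 126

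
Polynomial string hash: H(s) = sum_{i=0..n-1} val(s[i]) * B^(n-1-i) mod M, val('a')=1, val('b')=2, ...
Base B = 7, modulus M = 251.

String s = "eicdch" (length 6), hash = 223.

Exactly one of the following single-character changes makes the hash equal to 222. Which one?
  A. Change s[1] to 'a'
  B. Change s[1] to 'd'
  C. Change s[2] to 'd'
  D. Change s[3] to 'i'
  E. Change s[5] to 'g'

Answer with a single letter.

Option A: s[1]='i'->'a', delta=(1-9)*7^4 mod 251 = 119, hash=223+119 mod 251 = 91
Option B: s[1]='i'->'d', delta=(4-9)*7^4 mod 251 = 43, hash=223+43 mod 251 = 15
Option C: s[2]='c'->'d', delta=(4-3)*7^3 mod 251 = 92, hash=223+92 mod 251 = 64
Option D: s[3]='d'->'i', delta=(9-4)*7^2 mod 251 = 245, hash=223+245 mod 251 = 217
Option E: s[5]='h'->'g', delta=(7-8)*7^0 mod 251 = 250, hash=223+250 mod 251 = 222 <-- target

Answer: E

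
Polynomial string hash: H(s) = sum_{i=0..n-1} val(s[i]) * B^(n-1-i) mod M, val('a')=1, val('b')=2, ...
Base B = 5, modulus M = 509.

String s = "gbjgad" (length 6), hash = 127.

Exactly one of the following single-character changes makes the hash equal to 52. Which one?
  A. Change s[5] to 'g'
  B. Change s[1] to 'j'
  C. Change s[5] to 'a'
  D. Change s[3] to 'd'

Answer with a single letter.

Answer: D

Derivation:
Option A: s[5]='d'->'g', delta=(7-4)*5^0 mod 509 = 3, hash=127+3 mod 509 = 130
Option B: s[1]='b'->'j', delta=(10-2)*5^4 mod 509 = 419, hash=127+419 mod 509 = 37
Option C: s[5]='d'->'a', delta=(1-4)*5^0 mod 509 = 506, hash=127+506 mod 509 = 124
Option D: s[3]='g'->'d', delta=(4-7)*5^2 mod 509 = 434, hash=127+434 mod 509 = 52 <-- target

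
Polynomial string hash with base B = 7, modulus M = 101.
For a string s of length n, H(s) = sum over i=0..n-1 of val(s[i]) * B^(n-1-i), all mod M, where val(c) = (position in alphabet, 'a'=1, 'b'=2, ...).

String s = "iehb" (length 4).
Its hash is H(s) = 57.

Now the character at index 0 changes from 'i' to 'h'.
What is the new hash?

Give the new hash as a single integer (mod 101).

Answer: 17

Derivation:
val('i') = 9, val('h') = 8
Position k = 0, exponent = n-1-k = 3
B^3 mod M = 7^3 mod 101 = 40
Delta = (8 - 9) * 40 mod 101 = 61
New hash = (57 + 61) mod 101 = 17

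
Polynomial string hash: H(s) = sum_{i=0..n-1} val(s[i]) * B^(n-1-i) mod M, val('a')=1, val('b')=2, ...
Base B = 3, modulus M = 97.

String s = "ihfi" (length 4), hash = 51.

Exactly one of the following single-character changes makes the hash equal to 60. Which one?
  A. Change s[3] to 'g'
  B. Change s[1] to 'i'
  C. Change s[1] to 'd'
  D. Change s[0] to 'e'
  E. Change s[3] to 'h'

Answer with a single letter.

Option A: s[3]='i'->'g', delta=(7-9)*3^0 mod 97 = 95, hash=51+95 mod 97 = 49
Option B: s[1]='h'->'i', delta=(9-8)*3^2 mod 97 = 9, hash=51+9 mod 97 = 60 <-- target
Option C: s[1]='h'->'d', delta=(4-8)*3^2 mod 97 = 61, hash=51+61 mod 97 = 15
Option D: s[0]='i'->'e', delta=(5-9)*3^3 mod 97 = 86, hash=51+86 mod 97 = 40
Option E: s[3]='i'->'h', delta=(8-9)*3^0 mod 97 = 96, hash=51+96 mod 97 = 50

Answer: B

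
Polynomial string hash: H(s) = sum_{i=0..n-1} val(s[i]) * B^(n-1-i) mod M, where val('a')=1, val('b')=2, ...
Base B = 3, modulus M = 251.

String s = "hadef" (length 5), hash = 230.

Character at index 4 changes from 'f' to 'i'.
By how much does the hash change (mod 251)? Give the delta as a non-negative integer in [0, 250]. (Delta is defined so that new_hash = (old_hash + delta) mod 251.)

Answer: 3

Derivation:
Delta formula: (val(new) - val(old)) * B^(n-1-k) mod M
  val('i') - val('f') = 9 - 6 = 3
  B^(n-1-k) = 3^0 mod 251 = 1
  Delta = 3 * 1 mod 251 = 3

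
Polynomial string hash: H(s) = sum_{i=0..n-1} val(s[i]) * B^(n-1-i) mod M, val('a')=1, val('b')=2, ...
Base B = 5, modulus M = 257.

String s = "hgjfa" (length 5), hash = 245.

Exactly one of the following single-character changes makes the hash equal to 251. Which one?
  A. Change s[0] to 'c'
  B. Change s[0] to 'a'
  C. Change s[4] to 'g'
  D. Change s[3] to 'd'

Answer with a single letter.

Option A: s[0]='h'->'c', delta=(3-8)*5^4 mod 257 = 216, hash=245+216 mod 257 = 204
Option B: s[0]='h'->'a', delta=(1-8)*5^4 mod 257 = 251, hash=245+251 mod 257 = 239
Option C: s[4]='a'->'g', delta=(7-1)*5^0 mod 257 = 6, hash=245+6 mod 257 = 251 <-- target
Option D: s[3]='f'->'d', delta=(4-6)*5^1 mod 257 = 247, hash=245+247 mod 257 = 235

Answer: C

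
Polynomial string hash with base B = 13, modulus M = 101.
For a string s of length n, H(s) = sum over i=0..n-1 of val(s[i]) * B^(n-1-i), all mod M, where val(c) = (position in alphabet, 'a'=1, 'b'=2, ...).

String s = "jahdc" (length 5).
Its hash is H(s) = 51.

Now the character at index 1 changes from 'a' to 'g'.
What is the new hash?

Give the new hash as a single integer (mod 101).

Answer: 2

Derivation:
val('a') = 1, val('g') = 7
Position k = 1, exponent = n-1-k = 3
B^3 mod M = 13^3 mod 101 = 76
Delta = (7 - 1) * 76 mod 101 = 52
New hash = (51 + 52) mod 101 = 2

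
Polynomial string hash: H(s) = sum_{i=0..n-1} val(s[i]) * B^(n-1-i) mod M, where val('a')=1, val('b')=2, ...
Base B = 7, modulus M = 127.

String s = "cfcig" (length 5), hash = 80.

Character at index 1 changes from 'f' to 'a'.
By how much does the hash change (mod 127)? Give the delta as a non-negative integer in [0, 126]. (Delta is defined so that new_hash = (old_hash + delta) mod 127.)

Answer: 63

Derivation:
Delta formula: (val(new) - val(old)) * B^(n-1-k) mod M
  val('a') - val('f') = 1 - 6 = -5
  B^(n-1-k) = 7^3 mod 127 = 89
  Delta = -5 * 89 mod 127 = 63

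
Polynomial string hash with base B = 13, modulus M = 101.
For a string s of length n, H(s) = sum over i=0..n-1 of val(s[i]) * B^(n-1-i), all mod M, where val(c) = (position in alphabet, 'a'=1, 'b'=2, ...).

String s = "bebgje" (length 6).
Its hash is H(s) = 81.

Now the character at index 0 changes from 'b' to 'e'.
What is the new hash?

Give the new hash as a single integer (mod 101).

val('b') = 2, val('e') = 5
Position k = 0, exponent = n-1-k = 5
B^5 mod M = 13^5 mod 101 = 17
Delta = (5 - 2) * 17 mod 101 = 51
New hash = (81 + 51) mod 101 = 31

Answer: 31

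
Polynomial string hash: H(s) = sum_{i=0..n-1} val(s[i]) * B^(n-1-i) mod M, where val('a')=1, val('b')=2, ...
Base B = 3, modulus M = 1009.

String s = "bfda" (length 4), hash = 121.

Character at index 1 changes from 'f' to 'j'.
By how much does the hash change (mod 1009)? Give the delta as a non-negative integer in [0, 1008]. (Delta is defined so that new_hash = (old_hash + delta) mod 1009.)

Delta formula: (val(new) - val(old)) * B^(n-1-k) mod M
  val('j') - val('f') = 10 - 6 = 4
  B^(n-1-k) = 3^2 mod 1009 = 9
  Delta = 4 * 9 mod 1009 = 36

Answer: 36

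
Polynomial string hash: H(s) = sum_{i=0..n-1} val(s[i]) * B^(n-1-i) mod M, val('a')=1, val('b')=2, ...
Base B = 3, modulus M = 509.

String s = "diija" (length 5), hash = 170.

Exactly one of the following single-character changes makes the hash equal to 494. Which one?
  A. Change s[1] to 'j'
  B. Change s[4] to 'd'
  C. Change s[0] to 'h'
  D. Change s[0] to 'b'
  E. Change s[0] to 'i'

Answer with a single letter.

Answer: C

Derivation:
Option A: s[1]='i'->'j', delta=(10-9)*3^3 mod 509 = 27, hash=170+27 mod 509 = 197
Option B: s[4]='a'->'d', delta=(4-1)*3^0 mod 509 = 3, hash=170+3 mod 509 = 173
Option C: s[0]='d'->'h', delta=(8-4)*3^4 mod 509 = 324, hash=170+324 mod 509 = 494 <-- target
Option D: s[0]='d'->'b', delta=(2-4)*3^4 mod 509 = 347, hash=170+347 mod 509 = 8
Option E: s[0]='d'->'i', delta=(9-4)*3^4 mod 509 = 405, hash=170+405 mod 509 = 66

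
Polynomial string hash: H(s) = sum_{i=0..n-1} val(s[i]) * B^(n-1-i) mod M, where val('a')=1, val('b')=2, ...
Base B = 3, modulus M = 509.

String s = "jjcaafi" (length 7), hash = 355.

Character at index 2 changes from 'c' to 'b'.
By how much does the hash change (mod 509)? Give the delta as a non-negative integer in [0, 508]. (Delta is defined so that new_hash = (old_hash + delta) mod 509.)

Answer: 428

Derivation:
Delta formula: (val(new) - val(old)) * B^(n-1-k) mod M
  val('b') - val('c') = 2 - 3 = -1
  B^(n-1-k) = 3^4 mod 509 = 81
  Delta = -1 * 81 mod 509 = 428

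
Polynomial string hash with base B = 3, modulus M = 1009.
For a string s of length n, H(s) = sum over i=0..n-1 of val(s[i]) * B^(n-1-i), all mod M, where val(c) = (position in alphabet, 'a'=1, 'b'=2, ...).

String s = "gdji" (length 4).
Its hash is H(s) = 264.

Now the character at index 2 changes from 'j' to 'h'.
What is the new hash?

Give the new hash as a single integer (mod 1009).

Answer: 258

Derivation:
val('j') = 10, val('h') = 8
Position k = 2, exponent = n-1-k = 1
B^1 mod M = 3^1 mod 1009 = 3
Delta = (8 - 10) * 3 mod 1009 = 1003
New hash = (264 + 1003) mod 1009 = 258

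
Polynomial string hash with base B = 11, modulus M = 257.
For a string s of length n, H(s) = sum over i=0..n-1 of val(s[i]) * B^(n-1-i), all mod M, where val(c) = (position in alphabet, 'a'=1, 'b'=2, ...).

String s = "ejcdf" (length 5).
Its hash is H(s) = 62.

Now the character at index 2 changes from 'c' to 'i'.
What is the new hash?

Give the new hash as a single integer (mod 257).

Answer: 17

Derivation:
val('c') = 3, val('i') = 9
Position k = 2, exponent = n-1-k = 2
B^2 mod M = 11^2 mod 257 = 121
Delta = (9 - 3) * 121 mod 257 = 212
New hash = (62 + 212) mod 257 = 17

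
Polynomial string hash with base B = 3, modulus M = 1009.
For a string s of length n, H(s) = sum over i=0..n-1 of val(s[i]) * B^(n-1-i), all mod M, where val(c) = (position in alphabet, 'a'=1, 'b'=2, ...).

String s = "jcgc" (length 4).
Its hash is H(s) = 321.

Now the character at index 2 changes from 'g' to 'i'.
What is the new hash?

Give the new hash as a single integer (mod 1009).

val('g') = 7, val('i') = 9
Position k = 2, exponent = n-1-k = 1
B^1 mod M = 3^1 mod 1009 = 3
Delta = (9 - 7) * 3 mod 1009 = 6
New hash = (321 + 6) mod 1009 = 327

Answer: 327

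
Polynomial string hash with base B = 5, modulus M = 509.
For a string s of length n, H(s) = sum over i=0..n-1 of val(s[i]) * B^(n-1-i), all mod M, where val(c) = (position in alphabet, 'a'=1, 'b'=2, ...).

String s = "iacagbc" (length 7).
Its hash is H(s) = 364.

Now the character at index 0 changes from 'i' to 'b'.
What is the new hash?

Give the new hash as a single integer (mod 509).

Answer: 424

Derivation:
val('i') = 9, val('b') = 2
Position k = 0, exponent = n-1-k = 6
B^6 mod M = 5^6 mod 509 = 355
Delta = (2 - 9) * 355 mod 509 = 60
New hash = (364 + 60) mod 509 = 424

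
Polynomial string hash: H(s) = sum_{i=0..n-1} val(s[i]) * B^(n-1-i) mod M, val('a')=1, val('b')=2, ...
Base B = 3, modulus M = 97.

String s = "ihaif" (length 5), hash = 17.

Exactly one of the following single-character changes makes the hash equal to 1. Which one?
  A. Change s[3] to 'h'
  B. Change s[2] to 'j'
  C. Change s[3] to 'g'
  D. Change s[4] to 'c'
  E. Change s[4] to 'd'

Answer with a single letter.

Answer: B

Derivation:
Option A: s[3]='i'->'h', delta=(8-9)*3^1 mod 97 = 94, hash=17+94 mod 97 = 14
Option B: s[2]='a'->'j', delta=(10-1)*3^2 mod 97 = 81, hash=17+81 mod 97 = 1 <-- target
Option C: s[3]='i'->'g', delta=(7-9)*3^1 mod 97 = 91, hash=17+91 mod 97 = 11
Option D: s[4]='f'->'c', delta=(3-6)*3^0 mod 97 = 94, hash=17+94 mod 97 = 14
Option E: s[4]='f'->'d', delta=(4-6)*3^0 mod 97 = 95, hash=17+95 mod 97 = 15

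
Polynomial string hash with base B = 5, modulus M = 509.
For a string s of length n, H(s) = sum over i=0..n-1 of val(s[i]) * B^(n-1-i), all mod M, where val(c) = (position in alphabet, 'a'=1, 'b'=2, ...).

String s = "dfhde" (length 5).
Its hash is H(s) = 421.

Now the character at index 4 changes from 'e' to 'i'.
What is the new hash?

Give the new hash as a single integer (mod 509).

val('e') = 5, val('i') = 9
Position k = 4, exponent = n-1-k = 0
B^0 mod M = 5^0 mod 509 = 1
Delta = (9 - 5) * 1 mod 509 = 4
New hash = (421 + 4) mod 509 = 425

Answer: 425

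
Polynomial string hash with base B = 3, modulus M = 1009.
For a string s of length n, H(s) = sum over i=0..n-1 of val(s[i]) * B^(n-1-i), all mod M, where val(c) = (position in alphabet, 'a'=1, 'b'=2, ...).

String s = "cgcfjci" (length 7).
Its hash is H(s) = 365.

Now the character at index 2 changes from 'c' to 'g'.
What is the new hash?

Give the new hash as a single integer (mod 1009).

val('c') = 3, val('g') = 7
Position k = 2, exponent = n-1-k = 4
B^4 mod M = 3^4 mod 1009 = 81
Delta = (7 - 3) * 81 mod 1009 = 324
New hash = (365 + 324) mod 1009 = 689

Answer: 689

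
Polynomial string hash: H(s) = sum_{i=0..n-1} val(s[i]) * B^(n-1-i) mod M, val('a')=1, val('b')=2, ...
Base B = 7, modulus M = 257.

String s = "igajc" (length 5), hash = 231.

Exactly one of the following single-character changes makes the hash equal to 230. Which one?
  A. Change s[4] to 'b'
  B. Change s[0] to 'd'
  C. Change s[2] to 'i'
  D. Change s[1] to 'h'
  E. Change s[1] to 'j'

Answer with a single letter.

Option A: s[4]='c'->'b', delta=(2-3)*7^0 mod 257 = 256, hash=231+256 mod 257 = 230 <-- target
Option B: s[0]='i'->'d', delta=(4-9)*7^4 mod 257 = 74, hash=231+74 mod 257 = 48
Option C: s[2]='a'->'i', delta=(9-1)*7^2 mod 257 = 135, hash=231+135 mod 257 = 109
Option D: s[1]='g'->'h', delta=(8-7)*7^3 mod 257 = 86, hash=231+86 mod 257 = 60
Option E: s[1]='g'->'j', delta=(10-7)*7^3 mod 257 = 1, hash=231+1 mod 257 = 232

Answer: A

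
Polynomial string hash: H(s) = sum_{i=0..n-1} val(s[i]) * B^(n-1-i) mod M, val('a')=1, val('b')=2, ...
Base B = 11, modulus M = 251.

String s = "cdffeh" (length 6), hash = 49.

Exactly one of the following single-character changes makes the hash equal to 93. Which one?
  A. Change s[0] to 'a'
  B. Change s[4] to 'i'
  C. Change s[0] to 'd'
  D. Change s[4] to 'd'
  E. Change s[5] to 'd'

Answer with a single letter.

Option A: s[0]='c'->'a', delta=(1-3)*11^5 mod 251 = 182, hash=49+182 mod 251 = 231
Option B: s[4]='e'->'i', delta=(9-5)*11^1 mod 251 = 44, hash=49+44 mod 251 = 93 <-- target
Option C: s[0]='c'->'d', delta=(4-3)*11^5 mod 251 = 160, hash=49+160 mod 251 = 209
Option D: s[4]='e'->'d', delta=(4-5)*11^1 mod 251 = 240, hash=49+240 mod 251 = 38
Option E: s[5]='h'->'d', delta=(4-8)*11^0 mod 251 = 247, hash=49+247 mod 251 = 45

Answer: B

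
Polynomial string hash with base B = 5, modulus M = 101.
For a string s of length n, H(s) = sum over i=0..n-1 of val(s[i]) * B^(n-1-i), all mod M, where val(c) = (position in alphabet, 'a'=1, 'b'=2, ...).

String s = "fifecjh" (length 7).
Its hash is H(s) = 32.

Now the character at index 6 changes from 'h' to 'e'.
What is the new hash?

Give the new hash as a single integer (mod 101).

val('h') = 8, val('e') = 5
Position k = 6, exponent = n-1-k = 0
B^0 mod M = 5^0 mod 101 = 1
Delta = (5 - 8) * 1 mod 101 = 98
New hash = (32 + 98) mod 101 = 29

Answer: 29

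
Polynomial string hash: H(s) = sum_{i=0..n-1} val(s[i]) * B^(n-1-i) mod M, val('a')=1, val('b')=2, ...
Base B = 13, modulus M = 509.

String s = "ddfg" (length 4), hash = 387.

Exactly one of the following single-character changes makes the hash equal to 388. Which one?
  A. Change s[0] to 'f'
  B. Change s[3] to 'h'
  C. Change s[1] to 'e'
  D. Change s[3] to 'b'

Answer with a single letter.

Option A: s[0]='d'->'f', delta=(6-4)*13^3 mod 509 = 322, hash=387+322 mod 509 = 200
Option B: s[3]='g'->'h', delta=(8-7)*13^0 mod 509 = 1, hash=387+1 mod 509 = 388 <-- target
Option C: s[1]='d'->'e', delta=(5-4)*13^2 mod 509 = 169, hash=387+169 mod 509 = 47
Option D: s[3]='g'->'b', delta=(2-7)*13^0 mod 509 = 504, hash=387+504 mod 509 = 382

Answer: B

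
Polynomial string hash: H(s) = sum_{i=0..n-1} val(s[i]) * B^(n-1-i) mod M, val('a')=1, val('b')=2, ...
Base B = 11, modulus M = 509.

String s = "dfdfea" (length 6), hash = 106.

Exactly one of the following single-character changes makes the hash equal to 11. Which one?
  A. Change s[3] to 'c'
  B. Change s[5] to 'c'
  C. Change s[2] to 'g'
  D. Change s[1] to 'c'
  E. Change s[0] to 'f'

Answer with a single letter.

Option A: s[3]='f'->'c', delta=(3-6)*11^2 mod 509 = 146, hash=106+146 mod 509 = 252
Option B: s[5]='a'->'c', delta=(3-1)*11^0 mod 509 = 2, hash=106+2 mod 509 = 108
Option C: s[2]='d'->'g', delta=(7-4)*11^3 mod 509 = 430, hash=106+430 mod 509 = 27
Option D: s[1]='f'->'c', delta=(3-6)*11^4 mod 509 = 360, hash=106+360 mod 509 = 466
Option E: s[0]='d'->'f', delta=(6-4)*11^5 mod 509 = 414, hash=106+414 mod 509 = 11 <-- target

Answer: E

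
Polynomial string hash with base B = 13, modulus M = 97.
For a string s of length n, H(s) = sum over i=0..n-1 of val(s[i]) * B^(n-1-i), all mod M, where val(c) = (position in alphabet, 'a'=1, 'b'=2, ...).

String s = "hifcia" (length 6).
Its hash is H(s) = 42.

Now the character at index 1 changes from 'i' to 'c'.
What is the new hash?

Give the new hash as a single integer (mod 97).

Answer: 75

Derivation:
val('i') = 9, val('c') = 3
Position k = 1, exponent = n-1-k = 4
B^4 mod M = 13^4 mod 97 = 43
Delta = (3 - 9) * 43 mod 97 = 33
New hash = (42 + 33) mod 97 = 75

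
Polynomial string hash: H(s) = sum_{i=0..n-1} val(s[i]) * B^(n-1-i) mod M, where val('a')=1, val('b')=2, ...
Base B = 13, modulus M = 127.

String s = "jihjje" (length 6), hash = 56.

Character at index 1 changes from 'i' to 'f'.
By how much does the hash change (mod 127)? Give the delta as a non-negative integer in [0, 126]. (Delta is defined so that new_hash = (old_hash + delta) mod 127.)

Answer: 42

Derivation:
Delta formula: (val(new) - val(old)) * B^(n-1-k) mod M
  val('f') - val('i') = 6 - 9 = -3
  B^(n-1-k) = 13^4 mod 127 = 113
  Delta = -3 * 113 mod 127 = 42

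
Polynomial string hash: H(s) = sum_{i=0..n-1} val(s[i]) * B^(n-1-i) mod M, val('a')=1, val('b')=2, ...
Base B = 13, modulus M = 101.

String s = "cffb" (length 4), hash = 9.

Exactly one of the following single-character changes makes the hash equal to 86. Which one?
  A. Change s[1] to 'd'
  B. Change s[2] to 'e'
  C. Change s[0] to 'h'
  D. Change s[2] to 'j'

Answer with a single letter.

Option A: s[1]='f'->'d', delta=(4-6)*13^2 mod 101 = 66, hash=9+66 mod 101 = 75
Option B: s[2]='f'->'e', delta=(5-6)*13^1 mod 101 = 88, hash=9+88 mod 101 = 97
Option C: s[0]='c'->'h', delta=(8-3)*13^3 mod 101 = 77, hash=9+77 mod 101 = 86 <-- target
Option D: s[2]='f'->'j', delta=(10-6)*13^1 mod 101 = 52, hash=9+52 mod 101 = 61

Answer: C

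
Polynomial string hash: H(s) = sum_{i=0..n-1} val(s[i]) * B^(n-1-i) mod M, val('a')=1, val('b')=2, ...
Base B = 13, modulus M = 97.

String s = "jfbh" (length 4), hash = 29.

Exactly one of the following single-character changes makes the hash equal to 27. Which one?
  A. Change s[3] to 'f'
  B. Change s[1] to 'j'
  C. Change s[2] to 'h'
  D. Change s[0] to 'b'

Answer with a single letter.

Answer: A

Derivation:
Option A: s[3]='h'->'f', delta=(6-8)*13^0 mod 97 = 95, hash=29+95 mod 97 = 27 <-- target
Option B: s[1]='f'->'j', delta=(10-6)*13^2 mod 97 = 94, hash=29+94 mod 97 = 26
Option C: s[2]='b'->'h', delta=(8-2)*13^1 mod 97 = 78, hash=29+78 mod 97 = 10
Option D: s[0]='j'->'b', delta=(2-10)*13^3 mod 97 = 78, hash=29+78 mod 97 = 10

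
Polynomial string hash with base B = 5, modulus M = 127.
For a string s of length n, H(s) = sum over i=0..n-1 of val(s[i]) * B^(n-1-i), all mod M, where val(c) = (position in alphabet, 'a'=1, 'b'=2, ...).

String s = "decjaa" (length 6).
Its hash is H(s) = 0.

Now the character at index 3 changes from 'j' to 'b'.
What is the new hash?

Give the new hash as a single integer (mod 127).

val('j') = 10, val('b') = 2
Position k = 3, exponent = n-1-k = 2
B^2 mod M = 5^2 mod 127 = 25
Delta = (2 - 10) * 25 mod 127 = 54
New hash = (0 + 54) mod 127 = 54

Answer: 54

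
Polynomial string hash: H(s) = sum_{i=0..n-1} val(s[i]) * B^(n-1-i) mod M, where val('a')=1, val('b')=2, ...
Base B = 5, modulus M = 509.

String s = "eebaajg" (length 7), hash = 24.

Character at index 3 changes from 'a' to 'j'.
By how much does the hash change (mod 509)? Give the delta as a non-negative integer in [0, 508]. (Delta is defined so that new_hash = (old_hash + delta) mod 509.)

Answer: 107

Derivation:
Delta formula: (val(new) - val(old)) * B^(n-1-k) mod M
  val('j') - val('a') = 10 - 1 = 9
  B^(n-1-k) = 5^3 mod 509 = 125
  Delta = 9 * 125 mod 509 = 107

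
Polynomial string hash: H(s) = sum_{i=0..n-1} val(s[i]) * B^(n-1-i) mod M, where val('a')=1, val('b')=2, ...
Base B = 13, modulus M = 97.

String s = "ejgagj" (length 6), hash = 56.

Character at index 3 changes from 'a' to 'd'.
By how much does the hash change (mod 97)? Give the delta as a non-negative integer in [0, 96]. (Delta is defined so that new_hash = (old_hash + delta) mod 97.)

Answer: 22

Derivation:
Delta formula: (val(new) - val(old)) * B^(n-1-k) mod M
  val('d') - val('a') = 4 - 1 = 3
  B^(n-1-k) = 13^2 mod 97 = 72
  Delta = 3 * 72 mod 97 = 22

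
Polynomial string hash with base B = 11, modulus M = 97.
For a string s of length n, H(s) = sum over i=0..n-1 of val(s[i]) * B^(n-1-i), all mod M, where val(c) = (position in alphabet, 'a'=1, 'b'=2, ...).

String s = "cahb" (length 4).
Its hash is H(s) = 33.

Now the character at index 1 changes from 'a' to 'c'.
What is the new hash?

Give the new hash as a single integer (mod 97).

Answer: 81

Derivation:
val('a') = 1, val('c') = 3
Position k = 1, exponent = n-1-k = 2
B^2 mod M = 11^2 mod 97 = 24
Delta = (3 - 1) * 24 mod 97 = 48
New hash = (33 + 48) mod 97 = 81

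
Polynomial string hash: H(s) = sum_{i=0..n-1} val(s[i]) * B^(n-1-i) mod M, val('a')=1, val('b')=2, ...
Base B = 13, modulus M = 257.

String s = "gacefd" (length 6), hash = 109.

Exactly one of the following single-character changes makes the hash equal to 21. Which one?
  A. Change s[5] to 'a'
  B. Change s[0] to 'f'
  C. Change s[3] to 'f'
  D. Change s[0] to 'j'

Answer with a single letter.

Answer: C

Derivation:
Option A: s[5]='d'->'a', delta=(1-4)*13^0 mod 257 = 254, hash=109+254 mod 257 = 106
Option B: s[0]='g'->'f', delta=(6-7)*13^5 mod 257 = 72, hash=109+72 mod 257 = 181
Option C: s[3]='e'->'f', delta=(6-5)*13^2 mod 257 = 169, hash=109+169 mod 257 = 21 <-- target
Option D: s[0]='g'->'j', delta=(10-7)*13^5 mod 257 = 41, hash=109+41 mod 257 = 150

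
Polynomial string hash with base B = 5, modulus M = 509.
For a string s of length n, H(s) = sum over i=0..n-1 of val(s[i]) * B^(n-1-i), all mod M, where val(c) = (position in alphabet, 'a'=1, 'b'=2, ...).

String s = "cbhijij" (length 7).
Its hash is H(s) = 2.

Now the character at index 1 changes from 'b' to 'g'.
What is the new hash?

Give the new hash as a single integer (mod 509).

val('b') = 2, val('g') = 7
Position k = 1, exponent = n-1-k = 5
B^5 mod M = 5^5 mod 509 = 71
Delta = (7 - 2) * 71 mod 509 = 355
New hash = (2 + 355) mod 509 = 357

Answer: 357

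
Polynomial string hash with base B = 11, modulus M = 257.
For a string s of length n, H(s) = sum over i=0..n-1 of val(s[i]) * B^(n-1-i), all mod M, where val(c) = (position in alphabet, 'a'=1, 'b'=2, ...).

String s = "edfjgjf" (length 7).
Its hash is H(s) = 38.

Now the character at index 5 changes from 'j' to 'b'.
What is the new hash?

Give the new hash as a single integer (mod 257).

val('j') = 10, val('b') = 2
Position k = 5, exponent = n-1-k = 1
B^1 mod M = 11^1 mod 257 = 11
Delta = (2 - 10) * 11 mod 257 = 169
New hash = (38 + 169) mod 257 = 207

Answer: 207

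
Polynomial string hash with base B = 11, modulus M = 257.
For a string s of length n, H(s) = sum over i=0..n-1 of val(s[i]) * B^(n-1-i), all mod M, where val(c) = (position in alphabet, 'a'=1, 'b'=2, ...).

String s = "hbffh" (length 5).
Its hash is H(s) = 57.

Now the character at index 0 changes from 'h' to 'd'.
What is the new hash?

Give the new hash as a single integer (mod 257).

Answer: 89

Derivation:
val('h') = 8, val('d') = 4
Position k = 0, exponent = n-1-k = 4
B^4 mod M = 11^4 mod 257 = 249
Delta = (4 - 8) * 249 mod 257 = 32
New hash = (57 + 32) mod 257 = 89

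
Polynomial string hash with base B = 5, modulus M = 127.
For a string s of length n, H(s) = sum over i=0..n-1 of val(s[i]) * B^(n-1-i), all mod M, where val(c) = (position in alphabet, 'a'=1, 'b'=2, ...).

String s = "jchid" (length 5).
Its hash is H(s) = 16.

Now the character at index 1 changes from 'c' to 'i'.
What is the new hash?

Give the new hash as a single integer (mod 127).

Answer: 4

Derivation:
val('c') = 3, val('i') = 9
Position k = 1, exponent = n-1-k = 3
B^3 mod M = 5^3 mod 127 = 125
Delta = (9 - 3) * 125 mod 127 = 115
New hash = (16 + 115) mod 127 = 4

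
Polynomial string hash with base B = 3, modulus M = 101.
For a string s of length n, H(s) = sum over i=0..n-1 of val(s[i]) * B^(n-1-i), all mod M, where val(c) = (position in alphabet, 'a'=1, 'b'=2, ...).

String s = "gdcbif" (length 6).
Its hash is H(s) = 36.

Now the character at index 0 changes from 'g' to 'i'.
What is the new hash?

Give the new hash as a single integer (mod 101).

Answer: 17

Derivation:
val('g') = 7, val('i') = 9
Position k = 0, exponent = n-1-k = 5
B^5 mod M = 3^5 mod 101 = 41
Delta = (9 - 7) * 41 mod 101 = 82
New hash = (36 + 82) mod 101 = 17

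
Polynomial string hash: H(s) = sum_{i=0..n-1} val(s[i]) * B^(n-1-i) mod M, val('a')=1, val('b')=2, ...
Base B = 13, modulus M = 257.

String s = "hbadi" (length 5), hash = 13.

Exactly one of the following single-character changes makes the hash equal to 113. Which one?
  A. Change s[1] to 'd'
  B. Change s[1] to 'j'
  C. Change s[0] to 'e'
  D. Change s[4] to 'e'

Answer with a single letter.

Answer: B

Derivation:
Option A: s[1]='b'->'d', delta=(4-2)*13^3 mod 257 = 25, hash=13+25 mod 257 = 38
Option B: s[1]='b'->'j', delta=(10-2)*13^3 mod 257 = 100, hash=13+100 mod 257 = 113 <-- target
Option C: s[0]='h'->'e', delta=(5-8)*13^4 mod 257 = 155, hash=13+155 mod 257 = 168
Option D: s[4]='i'->'e', delta=(5-9)*13^0 mod 257 = 253, hash=13+253 mod 257 = 9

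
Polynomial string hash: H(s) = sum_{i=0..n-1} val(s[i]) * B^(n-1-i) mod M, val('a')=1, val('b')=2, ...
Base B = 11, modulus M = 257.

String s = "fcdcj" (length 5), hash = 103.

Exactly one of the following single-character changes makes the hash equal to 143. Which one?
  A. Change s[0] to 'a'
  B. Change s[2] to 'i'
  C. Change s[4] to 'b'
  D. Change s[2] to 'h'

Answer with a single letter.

Option A: s[0]='f'->'a', delta=(1-6)*11^4 mod 257 = 40, hash=103+40 mod 257 = 143 <-- target
Option B: s[2]='d'->'i', delta=(9-4)*11^2 mod 257 = 91, hash=103+91 mod 257 = 194
Option C: s[4]='j'->'b', delta=(2-10)*11^0 mod 257 = 249, hash=103+249 mod 257 = 95
Option D: s[2]='d'->'h', delta=(8-4)*11^2 mod 257 = 227, hash=103+227 mod 257 = 73

Answer: A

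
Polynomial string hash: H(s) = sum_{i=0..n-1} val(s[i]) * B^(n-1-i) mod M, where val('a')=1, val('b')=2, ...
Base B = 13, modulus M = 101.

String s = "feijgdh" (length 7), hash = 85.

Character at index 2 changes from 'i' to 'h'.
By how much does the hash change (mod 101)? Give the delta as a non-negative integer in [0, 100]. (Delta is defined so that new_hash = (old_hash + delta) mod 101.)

Delta formula: (val(new) - val(old)) * B^(n-1-k) mod M
  val('h') - val('i') = 8 - 9 = -1
  B^(n-1-k) = 13^4 mod 101 = 79
  Delta = -1 * 79 mod 101 = 22

Answer: 22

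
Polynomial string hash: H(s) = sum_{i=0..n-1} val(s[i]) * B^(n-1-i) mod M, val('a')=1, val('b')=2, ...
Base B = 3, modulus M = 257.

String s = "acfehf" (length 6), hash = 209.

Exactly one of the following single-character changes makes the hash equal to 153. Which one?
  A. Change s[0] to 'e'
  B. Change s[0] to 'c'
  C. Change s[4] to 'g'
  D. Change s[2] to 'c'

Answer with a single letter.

Answer: A

Derivation:
Option A: s[0]='a'->'e', delta=(5-1)*3^5 mod 257 = 201, hash=209+201 mod 257 = 153 <-- target
Option B: s[0]='a'->'c', delta=(3-1)*3^5 mod 257 = 229, hash=209+229 mod 257 = 181
Option C: s[4]='h'->'g', delta=(7-8)*3^1 mod 257 = 254, hash=209+254 mod 257 = 206
Option D: s[2]='f'->'c', delta=(3-6)*3^3 mod 257 = 176, hash=209+176 mod 257 = 128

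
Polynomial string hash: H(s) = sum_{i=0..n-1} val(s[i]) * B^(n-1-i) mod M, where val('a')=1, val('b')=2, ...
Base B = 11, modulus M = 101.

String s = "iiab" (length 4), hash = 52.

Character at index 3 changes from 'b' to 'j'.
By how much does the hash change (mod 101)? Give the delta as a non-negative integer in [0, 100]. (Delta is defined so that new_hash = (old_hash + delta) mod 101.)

Delta formula: (val(new) - val(old)) * B^(n-1-k) mod M
  val('j') - val('b') = 10 - 2 = 8
  B^(n-1-k) = 11^0 mod 101 = 1
  Delta = 8 * 1 mod 101 = 8

Answer: 8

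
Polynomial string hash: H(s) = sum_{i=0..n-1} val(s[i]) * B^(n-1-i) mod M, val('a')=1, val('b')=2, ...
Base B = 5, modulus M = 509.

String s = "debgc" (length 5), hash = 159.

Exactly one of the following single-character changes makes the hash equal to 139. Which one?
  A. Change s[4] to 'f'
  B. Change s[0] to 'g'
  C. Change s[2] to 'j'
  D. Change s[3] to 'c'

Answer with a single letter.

Option A: s[4]='c'->'f', delta=(6-3)*5^0 mod 509 = 3, hash=159+3 mod 509 = 162
Option B: s[0]='d'->'g', delta=(7-4)*5^4 mod 509 = 348, hash=159+348 mod 509 = 507
Option C: s[2]='b'->'j', delta=(10-2)*5^2 mod 509 = 200, hash=159+200 mod 509 = 359
Option D: s[3]='g'->'c', delta=(3-7)*5^1 mod 509 = 489, hash=159+489 mod 509 = 139 <-- target

Answer: D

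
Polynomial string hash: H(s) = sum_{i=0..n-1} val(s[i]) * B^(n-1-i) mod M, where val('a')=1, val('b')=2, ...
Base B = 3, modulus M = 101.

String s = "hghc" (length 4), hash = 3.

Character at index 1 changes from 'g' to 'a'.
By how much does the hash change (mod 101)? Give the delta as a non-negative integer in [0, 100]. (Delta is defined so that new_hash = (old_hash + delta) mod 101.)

Answer: 47

Derivation:
Delta formula: (val(new) - val(old)) * B^(n-1-k) mod M
  val('a') - val('g') = 1 - 7 = -6
  B^(n-1-k) = 3^2 mod 101 = 9
  Delta = -6 * 9 mod 101 = 47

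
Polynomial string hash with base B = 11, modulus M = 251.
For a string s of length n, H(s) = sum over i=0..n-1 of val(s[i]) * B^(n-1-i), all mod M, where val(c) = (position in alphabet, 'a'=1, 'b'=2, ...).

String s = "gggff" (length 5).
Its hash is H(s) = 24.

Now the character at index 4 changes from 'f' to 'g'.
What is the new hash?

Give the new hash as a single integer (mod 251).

val('f') = 6, val('g') = 7
Position k = 4, exponent = n-1-k = 0
B^0 mod M = 11^0 mod 251 = 1
Delta = (7 - 6) * 1 mod 251 = 1
New hash = (24 + 1) mod 251 = 25

Answer: 25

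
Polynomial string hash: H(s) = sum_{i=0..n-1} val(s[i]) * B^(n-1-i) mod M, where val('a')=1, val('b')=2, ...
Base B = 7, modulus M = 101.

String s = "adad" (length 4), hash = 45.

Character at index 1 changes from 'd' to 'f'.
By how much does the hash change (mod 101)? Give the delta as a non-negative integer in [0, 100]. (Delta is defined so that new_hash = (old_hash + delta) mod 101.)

Answer: 98

Derivation:
Delta formula: (val(new) - val(old)) * B^(n-1-k) mod M
  val('f') - val('d') = 6 - 4 = 2
  B^(n-1-k) = 7^2 mod 101 = 49
  Delta = 2 * 49 mod 101 = 98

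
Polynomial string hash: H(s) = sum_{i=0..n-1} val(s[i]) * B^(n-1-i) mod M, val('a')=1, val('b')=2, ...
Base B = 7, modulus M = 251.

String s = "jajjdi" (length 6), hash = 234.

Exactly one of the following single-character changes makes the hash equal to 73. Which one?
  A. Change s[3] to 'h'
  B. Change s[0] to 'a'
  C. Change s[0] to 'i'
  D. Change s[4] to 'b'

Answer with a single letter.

Answer: B

Derivation:
Option A: s[3]='j'->'h', delta=(8-10)*7^2 mod 251 = 153, hash=234+153 mod 251 = 136
Option B: s[0]='j'->'a', delta=(1-10)*7^5 mod 251 = 90, hash=234+90 mod 251 = 73 <-- target
Option C: s[0]='j'->'i', delta=(9-10)*7^5 mod 251 = 10, hash=234+10 mod 251 = 244
Option D: s[4]='d'->'b', delta=(2-4)*7^1 mod 251 = 237, hash=234+237 mod 251 = 220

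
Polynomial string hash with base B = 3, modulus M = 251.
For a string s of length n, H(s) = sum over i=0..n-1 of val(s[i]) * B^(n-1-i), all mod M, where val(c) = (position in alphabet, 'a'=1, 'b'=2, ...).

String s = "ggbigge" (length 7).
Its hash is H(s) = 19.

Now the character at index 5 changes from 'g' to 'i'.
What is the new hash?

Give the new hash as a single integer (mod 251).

val('g') = 7, val('i') = 9
Position k = 5, exponent = n-1-k = 1
B^1 mod M = 3^1 mod 251 = 3
Delta = (9 - 7) * 3 mod 251 = 6
New hash = (19 + 6) mod 251 = 25

Answer: 25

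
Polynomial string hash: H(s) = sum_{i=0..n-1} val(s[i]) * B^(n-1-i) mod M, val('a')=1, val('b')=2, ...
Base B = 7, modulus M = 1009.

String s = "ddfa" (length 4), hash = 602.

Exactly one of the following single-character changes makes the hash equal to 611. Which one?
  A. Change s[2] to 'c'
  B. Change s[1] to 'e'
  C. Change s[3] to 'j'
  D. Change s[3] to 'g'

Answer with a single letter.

Option A: s[2]='f'->'c', delta=(3-6)*7^1 mod 1009 = 988, hash=602+988 mod 1009 = 581
Option B: s[1]='d'->'e', delta=(5-4)*7^2 mod 1009 = 49, hash=602+49 mod 1009 = 651
Option C: s[3]='a'->'j', delta=(10-1)*7^0 mod 1009 = 9, hash=602+9 mod 1009 = 611 <-- target
Option D: s[3]='a'->'g', delta=(7-1)*7^0 mod 1009 = 6, hash=602+6 mod 1009 = 608

Answer: C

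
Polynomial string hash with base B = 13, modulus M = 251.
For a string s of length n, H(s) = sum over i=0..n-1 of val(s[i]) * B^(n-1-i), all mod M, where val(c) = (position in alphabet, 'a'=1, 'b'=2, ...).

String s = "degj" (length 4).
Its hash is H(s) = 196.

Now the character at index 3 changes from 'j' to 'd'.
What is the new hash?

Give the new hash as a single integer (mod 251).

val('j') = 10, val('d') = 4
Position k = 3, exponent = n-1-k = 0
B^0 mod M = 13^0 mod 251 = 1
Delta = (4 - 10) * 1 mod 251 = 245
New hash = (196 + 245) mod 251 = 190

Answer: 190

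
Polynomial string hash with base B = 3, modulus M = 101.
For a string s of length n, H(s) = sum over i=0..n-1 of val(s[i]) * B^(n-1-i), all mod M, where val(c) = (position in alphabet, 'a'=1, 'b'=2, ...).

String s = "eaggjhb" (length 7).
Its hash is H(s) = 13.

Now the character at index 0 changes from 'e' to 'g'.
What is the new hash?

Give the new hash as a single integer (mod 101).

Answer: 57

Derivation:
val('e') = 5, val('g') = 7
Position k = 0, exponent = n-1-k = 6
B^6 mod M = 3^6 mod 101 = 22
Delta = (7 - 5) * 22 mod 101 = 44
New hash = (13 + 44) mod 101 = 57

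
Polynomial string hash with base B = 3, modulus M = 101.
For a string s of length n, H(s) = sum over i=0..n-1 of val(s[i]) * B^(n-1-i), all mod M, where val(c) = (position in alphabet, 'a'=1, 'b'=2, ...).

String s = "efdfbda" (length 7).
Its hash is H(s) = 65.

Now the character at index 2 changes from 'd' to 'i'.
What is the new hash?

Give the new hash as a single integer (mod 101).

Answer: 66

Derivation:
val('d') = 4, val('i') = 9
Position k = 2, exponent = n-1-k = 4
B^4 mod M = 3^4 mod 101 = 81
Delta = (9 - 4) * 81 mod 101 = 1
New hash = (65 + 1) mod 101 = 66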